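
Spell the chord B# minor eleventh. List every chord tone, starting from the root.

B-sharp  D-sharp  F-double-sharp  A-sharp  C-double-sharp  E-sharp

B# minor eleventh: minor eleventh on B-sharp.
B-sharp — root
D-sharp — minor 3rd
F-double-sharp — perfect 5th
A-sharp — minor 7th
C-double-sharp — major 9th
E-sharp — perfect 11th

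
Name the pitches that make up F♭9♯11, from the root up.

Fb, Ab, Cb, Ebb, Gb, Bb

F♭9♯11 is a dominant ninth sharp eleven built on Fb.
Fb — root
Ab — major 3rd
Cb — perfect 5th
Ebb — minor 7th
Gb — major 9th
Bb — augmented 11th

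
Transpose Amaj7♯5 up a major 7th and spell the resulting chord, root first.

G# – B# – D## – F##

A up a major 7th → G#. New chord: G# augmented major seventh.
root → G#
3rd (major 3rd) → B#
5th (augmented 5th) → D##
7th (major 7th) → F##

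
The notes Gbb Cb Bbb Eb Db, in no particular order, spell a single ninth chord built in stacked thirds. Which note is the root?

Stacking in thirds gives Cb – Eb – Gbb – Bbb – Db, so Cb is the root — Cb dominant ninth flat five.

Cb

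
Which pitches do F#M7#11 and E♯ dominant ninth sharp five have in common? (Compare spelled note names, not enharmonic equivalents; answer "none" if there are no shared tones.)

F#M7#11: F♯ A♯ C♯ E♯ B♯
E♯ dominant ninth sharp five: E♯ G𝄪 B𝄪 D♯ F𝄪
Common to both → E♯.

E♯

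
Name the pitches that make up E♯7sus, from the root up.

E#, A#, B#, D#

E♯7sus: dominant seventh suspended fourth on E#.
root → E#
4th (perfect 4th) → A#
5th (perfect 5th) → B#
7th (minor 7th) → D#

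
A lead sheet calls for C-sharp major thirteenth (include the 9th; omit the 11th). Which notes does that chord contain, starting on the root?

Root C-sharp, quality major thirteenth:
Root: C-sharp
Major 3rd (3rd): E-sharp
Perfect 5th (5th): G-sharp
Major 7th (7th): B-sharp
Major 9th (9th): D-sharp
Major 13th (13th): A-sharp

C-sharp, E-sharp, G-sharp, B-sharp, D-sharp, A-sharp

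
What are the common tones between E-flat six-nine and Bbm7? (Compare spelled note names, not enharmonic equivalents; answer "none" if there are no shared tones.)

Bb – F

E-flat six-nine: Eb G Bb C F
Bbm7: Bb Db F Ab
Common to both → Bb, F.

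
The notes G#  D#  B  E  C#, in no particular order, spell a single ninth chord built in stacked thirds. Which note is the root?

C#

Arranged so that each adjacent pair is a third by letter name: C# – E – G# – B – D#.
The bottom of that stack, C#, is the root (this is C# minor ninth).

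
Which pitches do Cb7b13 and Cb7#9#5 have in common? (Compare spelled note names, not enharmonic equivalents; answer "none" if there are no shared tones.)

Cb7b13 = Cb, Eb, Gb, Bbb, Abb.
Cb7#9#5 = Cb, Eb, G, Bbb, D.
Shared: Cb, Eb, Bbb.

Cb, Eb, Bbb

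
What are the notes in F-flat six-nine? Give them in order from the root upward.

F-flat – A-flat – C-flat – D-flat – G-flat

Root F-flat, quality six-nine:
- root: F-flat
- major 3rd: A-flat
- perfect 5th: C-flat
- major 6th: D-flat
- major 9th: G-flat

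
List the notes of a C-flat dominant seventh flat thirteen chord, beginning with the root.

Root C-flat, quality dominant seventh flat thirteen:
- root: C-flat
- major 3rd: E-flat
- perfect 5th: G-flat
- minor 7th: B-double-flat
- minor 13th: A-double-flat

C-flat, E-flat, G-flat, B-double-flat, A-double-flat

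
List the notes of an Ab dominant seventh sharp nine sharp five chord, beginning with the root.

Ab  C  E  Gb  B

Root Ab, quality dominant seventh sharp nine sharp five:
Ab — root
C — major 3rd
E — augmented 5th
Gb — minor 7th
B — augmented 9th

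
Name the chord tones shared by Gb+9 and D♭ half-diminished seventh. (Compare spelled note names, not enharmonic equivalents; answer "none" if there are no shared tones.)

Fb

Gb+9 = Gb, Bb, D, Fb, Ab.
D♭ half-diminished seventh = Db, Fb, Abb, Cb.
Shared: Fb.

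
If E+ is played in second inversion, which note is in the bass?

E+ in root position is E–G♯–B♯.
Second inversion places the fifth in the bass, which is B♯.

B♯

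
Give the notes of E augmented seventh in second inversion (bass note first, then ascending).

B♯  D  E  G♯

E augmented seventh = E–G♯–B♯–D; second inversion → fifth (B♯) lowest.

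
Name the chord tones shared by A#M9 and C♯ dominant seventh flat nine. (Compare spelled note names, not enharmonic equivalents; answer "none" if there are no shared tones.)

E#

A#M9: A# C## E# G## B#
C♯ dominant seventh flat nine: C# E# G# B D
Common to both → E#.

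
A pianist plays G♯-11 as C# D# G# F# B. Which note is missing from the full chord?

A#

The full G♯-11 chord is G#, B, D#, F#, A#, C#.
Comparing with the voicing, the major 9th (9th) — A# — is absent.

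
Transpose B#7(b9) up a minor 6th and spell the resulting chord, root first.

Transposed root: B♯ → G♯ (minor 6th up). So we spell G♯ dominant seventh flat nine:
G♯ — root
B♯ — major 3rd
D♯ — perfect 5th
F♯ — minor 7th
A — minor 9th

G♯, B♯, D♯, F♯, A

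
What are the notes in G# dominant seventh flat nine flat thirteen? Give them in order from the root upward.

G-sharp, B-sharp, D-sharp, F-sharp, A, E

Root G-sharp, quality dominant seventh flat nine flat thirteen:
G-sharp — root
B-sharp — major 3rd
D-sharp — perfect 5th
F-sharp — minor 7th
A — minor 9th
E — minor 13th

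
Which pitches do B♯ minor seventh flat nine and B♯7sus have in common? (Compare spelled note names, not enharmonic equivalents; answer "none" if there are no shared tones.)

B♯ minor seventh flat nine = B#, D#, F##, A#, C#.
B♯7sus = B#, E#, F##, A#.
Shared: B#, F##, A#.

B#, F##, A#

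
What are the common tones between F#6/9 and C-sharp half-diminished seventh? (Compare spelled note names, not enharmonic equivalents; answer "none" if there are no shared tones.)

C#

F#6/9 = F#, A#, C#, D#, G#.
C-sharp half-diminished seventh = C#, E, G, B.
Shared: C#.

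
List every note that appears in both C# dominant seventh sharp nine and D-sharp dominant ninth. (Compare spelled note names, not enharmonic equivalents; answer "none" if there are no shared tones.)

C-sharp  E-sharp

C# dominant seventh sharp nine = C-sharp, E-sharp, G-sharp, B, D-double-sharp.
D-sharp dominant ninth = D-sharp, F-double-sharp, A-sharp, C-sharp, E-sharp.
Shared: C-sharp, E-sharp.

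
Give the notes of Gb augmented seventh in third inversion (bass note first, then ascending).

F-flat  G-flat  B-flat  D

In root position, Gb augmented seventh is G-flat–B-flat–D–F-flat.
Third inversion puts the seventh (F-flat) in the bass.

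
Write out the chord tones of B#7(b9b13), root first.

B♯  D𝄪  F𝄪  A♯  C♯  G♯

B#7(b9b13): dominant seventh flat nine flat thirteen on B♯.
Root: B♯
Major 3rd (3rd): D𝄪
Perfect 5th (5th): F𝄪
Minor 7th (7th): A♯
Minor 9th (9th): C♯
Minor 13th (13th): G♯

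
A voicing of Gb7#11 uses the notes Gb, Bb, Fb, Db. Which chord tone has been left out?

The full Gb7#11 chord is Gb, Bb, Db, Fb, C.
Comparing with the voicing, the augmented 11th (11th) — C — is absent.

C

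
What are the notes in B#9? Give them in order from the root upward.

B#9: dominant ninth on B#.
root → B#
3rd (major 3rd) → D##
5th (perfect 5th) → F##
7th (minor 7th) → A#
9th (major 9th) → C##

B# D## F## A# C##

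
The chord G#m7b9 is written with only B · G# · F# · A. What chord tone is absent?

The full G#m7b9 chord is G#, B, D#, F#, A.
Comparing with the voicing, the perfect 5th (5th) — D# — is absent.

D#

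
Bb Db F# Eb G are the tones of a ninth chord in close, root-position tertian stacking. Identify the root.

Arranged so that each adjacent pair is a third by letter name: Eb – G – Bb – Db – F#.
The bottom of that stack, Eb, is the root (this is Eb dominant seventh sharp nine).

Eb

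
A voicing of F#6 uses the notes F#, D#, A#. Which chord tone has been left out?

C#

The full F#6 chord is F#, A#, C#, D#.
Comparing with the voicing, the perfect 5th (5th) — C# — is absent.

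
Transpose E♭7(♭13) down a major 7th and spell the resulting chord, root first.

Transposed root: Eb → Fb (major 7th down). So we spell Fb dominant seventh flat thirteen:
- root: Fb
- major 3rd: Ab
- perfect 5th: Cb
- minor 7th: Ebb
- minor 13th: Dbb

Fb  Ab  Cb  Ebb  Dbb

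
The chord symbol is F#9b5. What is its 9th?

F#9b5 is built on F#; its 9th is a major 9th above the root.
A second above F uses the letter G, and the major 9th above F# is G#.

G#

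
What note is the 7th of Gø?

Root of Gø = G. The 7th is a minor 7th: G up a minor 7th → F.

F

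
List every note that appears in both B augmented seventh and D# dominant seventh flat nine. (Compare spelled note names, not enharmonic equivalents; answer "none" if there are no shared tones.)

D-sharp F-double-sharp

B augmented seventh: B D-sharp F-double-sharp A
D# dominant seventh flat nine: D-sharp F-double-sharp A-sharp C-sharp E
Common to both → D-sharp, F-double-sharp.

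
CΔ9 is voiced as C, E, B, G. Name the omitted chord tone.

D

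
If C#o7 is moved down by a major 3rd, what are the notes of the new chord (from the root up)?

A – C – Eb – Gb

C# down a major 3rd → A. New chord: A diminished seventh.
A — root
C — minor 3rd
Eb — diminished 5th
Gb — diminished 7th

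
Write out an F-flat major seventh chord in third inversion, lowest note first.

Eb, Fb, Ab, Cb

F-flat major seventh = Fb–Ab–Cb–Eb; third inversion → seventh (Eb) lowest.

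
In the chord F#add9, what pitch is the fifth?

Root of F#add9 = F#. The 5th is a perfect 5th: F# up a perfect 5th → C#.

C#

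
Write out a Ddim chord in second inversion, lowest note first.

In root position, Ddim is D–F–Ab.
Second inversion puts the fifth (Ab) in the bass.

Ab – D – F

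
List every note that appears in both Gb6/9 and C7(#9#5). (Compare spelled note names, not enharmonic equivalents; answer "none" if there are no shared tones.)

Gb6/9 = G♭, B♭, D♭, E♭, A♭.
C7(#9#5) = C, E, G♯, B♭, D♯.
Shared: B♭.

B♭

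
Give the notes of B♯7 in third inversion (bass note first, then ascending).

In root position, B♯7 is B♯–D𝄪–F𝄪–A♯.
Third inversion puts the seventh (A♯) in the bass.

A♯ – B♯ – D𝄪 – F𝄪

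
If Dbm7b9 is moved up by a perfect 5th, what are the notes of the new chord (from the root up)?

A♭, C♭, E♭, G♭, B𝄫

A perfect 5th up from D♭ is A♭, so the new chord is A♭ minor seventh flat nine.
Root: A♭
Minor 3rd (3rd): C♭
Perfect 5th (5th): E♭
Minor 7th (7th): G♭
Minor 9th (9th): B𝄫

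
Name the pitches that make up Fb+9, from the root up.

Fb – Ab – C – Ebb – Gb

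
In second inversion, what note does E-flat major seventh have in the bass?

B-flat

E-flat major seventh in root position is E-flat–G–B-flat–D.
Second inversion places the fifth in the bass, which is B-flat.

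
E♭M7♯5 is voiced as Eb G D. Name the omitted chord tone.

E♭M7♯5 = Eb, G, B, D. The voicing lacks the 5th (augmented 5th), B.

B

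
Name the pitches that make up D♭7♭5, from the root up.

D♭7♭5 is a dominant seventh flat five built on D♭.
root → D♭
3rd (major 3rd) → F
5th (diminished 5th) → A𝄫
7th (minor 7th) → C♭

D♭  F  A𝄫  C♭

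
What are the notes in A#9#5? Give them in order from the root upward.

Root A#, quality dominant ninth sharp five:
Root: A#
Major 3rd (3rd): C##
Augmented 5th (5th): E##
Minor 7th (7th): G#
Major 9th (9th): B#

A#, C##, E##, G#, B#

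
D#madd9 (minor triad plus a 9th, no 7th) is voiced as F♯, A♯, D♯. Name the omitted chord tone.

The full D#madd9 chord is D♯, F♯, A♯, E♯.
Comparing with the voicing, the major 9th (9th) — E♯ — is absent.

E♯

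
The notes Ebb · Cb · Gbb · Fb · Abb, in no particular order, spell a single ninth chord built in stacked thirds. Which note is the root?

Stacking in thirds gives Fb – Abb – Cb – Ebb – Gbb, so Fb is the root — Fb minor seventh flat nine.

Fb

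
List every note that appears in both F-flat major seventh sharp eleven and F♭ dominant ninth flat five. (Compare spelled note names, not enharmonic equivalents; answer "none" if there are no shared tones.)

F-flat, A-flat

F-flat major seventh sharp eleven: F-flat A-flat C-flat E-flat B-flat
F♭ dominant ninth flat five: F-flat A-flat C-double-flat E-double-flat G-flat
Common to both → F-flat, A-flat.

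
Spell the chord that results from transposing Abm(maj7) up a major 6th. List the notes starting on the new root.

Transposed root: A♭ → F (major 6th up). So we spell F minor-major seventh:
root → F
3rd (minor 3rd) → A♭
5th (perfect 5th) → C
7th (major 7th) → E

F, A♭, C, E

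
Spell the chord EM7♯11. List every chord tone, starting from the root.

Root E, quality major seventh sharp eleven:
Root: E
Major 3rd (3rd): G#
Perfect 5th (5th): B
Major 7th (7th): D#
Augmented 11th (11th): A#

E, G#, B, D#, A#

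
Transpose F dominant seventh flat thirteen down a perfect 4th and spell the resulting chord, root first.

C, E, G, B-flat, A-flat

F down a perfect 4th → C. New chord: C dominant seventh flat thirteen.
Root: C
Major 3rd (3rd): E
Perfect 5th (5th): G
Minor 7th (7th): B-flat
Minor 13th (13th): A-flat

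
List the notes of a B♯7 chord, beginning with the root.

B# – D## – F## – A#

B♯7: dominant seventh on B#.
root → B#
3rd (major 3rd) → D##
5th (perfect 5th) → F##
7th (minor 7th) → A#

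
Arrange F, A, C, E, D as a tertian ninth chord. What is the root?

Arranged so that each adjacent pair is a third by letter name: D – F – A – C – E.
The bottom of that stack, D, is the root (this is D minor ninth).

D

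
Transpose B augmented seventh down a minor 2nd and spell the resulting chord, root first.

B down a minor 2nd → A-sharp. New chord: A-sharp augmented seventh.
Root: A-sharp
Major 3rd (3rd): C-double-sharp
Augmented 5th (5th): E-double-sharp
Minor 7th (7th): G-sharp

A-sharp  C-double-sharp  E-double-sharp  G-sharp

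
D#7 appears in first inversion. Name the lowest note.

F##

D#7 in root position is D#–F##–A#–C#.
First inversion places the third in the bass, which is F##.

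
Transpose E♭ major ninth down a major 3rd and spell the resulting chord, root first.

C-flat – E-flat – G-flat – B-flat – D-flat

Transposed root: E-flat → C-flat (major 3rd down). So we spell C-flat major ninth:
Root: C-flat
Major 3rd (3rd): E-flat
Perfect 5th (5th): G-flat
Major 7th (7th): B-flat
Major 9th (9th): D-flat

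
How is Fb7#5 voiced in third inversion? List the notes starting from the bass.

Ebb Fb Ab C

Fb7#5 = Fb–Ab–C–Ebb; third inversion → seventh (Ebb) lowest.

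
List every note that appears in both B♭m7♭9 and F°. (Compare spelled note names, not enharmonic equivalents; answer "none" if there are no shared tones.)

F  Ab  Cb

B♭m7♭9: Bb Db F Ab Cb
F°: F Ab Cb
Common to both → F, Ab, Cb.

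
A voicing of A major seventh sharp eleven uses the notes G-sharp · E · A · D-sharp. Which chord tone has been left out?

The full A major seventh sharp eleven chord is A, C-sharp, E, G-sharp, D-sharp.
Comparing with the voicing, the major 3rd (3rd) — C-sharp — is absent.

C-sharp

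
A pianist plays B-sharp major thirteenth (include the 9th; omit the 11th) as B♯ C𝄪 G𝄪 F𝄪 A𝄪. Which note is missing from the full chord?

D𝄪

B-sharp major thirteenth = B♯, D𝄪, F𝄪, A𝄪, C𝄪, G𝄪. The voicing lacks the 3rd (major 3rd), D𝄪.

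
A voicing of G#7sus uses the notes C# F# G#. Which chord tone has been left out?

D#

The full G#7sus chord is G#, C#, D#, F#.
Comparing with the voicing, the perfect 5th (5th) — D# — is absent.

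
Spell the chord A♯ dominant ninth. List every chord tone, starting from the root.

A-sharp, C-double-sharp, E-sharp, G-sharp, B-sharp

A♯ dominant ninth: dominant ninth on A-sharp.
Root: A-sharp
Major 3rd (3rd): C-double-sharp
Perfect 5th (5th): E-sharp
Minor 7th (7th): G-sharp
Major 9th (9th): B-sharp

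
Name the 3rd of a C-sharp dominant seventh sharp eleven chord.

C-sharp dominant seventh sharp eleven is built on C-sharp; its 3rd is a major 3rd above the root.
A third above C uses the letter E, and the major 3rd above C-sharp is E-sharp.

E-sharp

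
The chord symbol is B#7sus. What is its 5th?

F##

B#7sus is built on B#; its 5th is a perfect 5th above the root.
A fifth above B uses the letter F, and the perfect 5th above B# is F##.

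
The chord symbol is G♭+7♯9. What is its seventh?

Root of G♭+7♯9 = Gb. The 7th is a minor 7th: Gb up a minor 7th → Fb.

Fb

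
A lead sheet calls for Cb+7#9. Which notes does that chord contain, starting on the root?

Cb – Eb – G – Bbb – D

Root Cb, quality dominant seventh sharp nine sharp five:
root → Cb
3rd (major 3rd) → Eb
5th (augmented 5th) → G
7th (minor 7th) → Bbb
9th (augmented 9th) → D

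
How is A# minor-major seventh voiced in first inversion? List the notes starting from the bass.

A# minor-major seventh = A-sharp–C-sharp–E-sharp–G-double-sharp; first inversion → third (C-sharp) lowest.

C-sharp E-sharp G-double-sharp A-sharp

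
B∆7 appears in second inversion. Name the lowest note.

F#

B∆7 = B–D#–F#–A#. Second inversion → fifth in the bass = F#.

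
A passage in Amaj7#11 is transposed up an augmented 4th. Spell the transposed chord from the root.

D#, F##, A#, C##, G##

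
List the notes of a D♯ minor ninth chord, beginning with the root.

D-sharp, F-sharp, A-sharp, C-sharp, E-sharp

D♯ minor ninth is a minor ninth built on D-sharp.
Root: D-sharp
Minor 3rd (3rd): F-sharp
Perfect 5th (5th): A-sharp
Minor 7th (7th): C-sharp
Major 9th (9th): E-sharp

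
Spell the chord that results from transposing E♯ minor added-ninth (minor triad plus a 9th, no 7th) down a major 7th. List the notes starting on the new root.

F# – A – C# – G#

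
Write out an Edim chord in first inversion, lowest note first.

G, B♭, E

In root position, Edim is E–G–B♭.
First inversion puts the third (G) in the bass.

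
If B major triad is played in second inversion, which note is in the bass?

F-sharp

B major triad in root position is B–D-sharp–F-sharp.
Second inversion places the fifth in the bass, which is F-sharp.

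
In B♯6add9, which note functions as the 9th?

C𝄪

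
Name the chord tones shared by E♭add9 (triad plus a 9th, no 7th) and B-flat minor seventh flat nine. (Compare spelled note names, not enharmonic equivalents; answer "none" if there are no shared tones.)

E♭add9: Eb G Bb F
B-flat minor seventh flat nine: Bb Db F Ab Cb
Common to both → Bb, F.

Bb F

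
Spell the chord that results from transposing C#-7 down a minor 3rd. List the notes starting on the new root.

A# – C# – E# – G#

A minor 3rd down from C# is A#, so the new chord is A# minor seventh.
- root: A#
- minor 3rd: C#
- perfect 5th: E#
- minor 7th: G#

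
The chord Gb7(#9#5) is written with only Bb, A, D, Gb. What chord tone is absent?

The full Gb7(#9#5) chord is Gb, Bb, D, Fb, A.
Comparing with the voicing, the minor 7th (7th) — Fb — is absent.

Fb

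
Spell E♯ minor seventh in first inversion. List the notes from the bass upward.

G#  B#  D#  E#

E♯ minor seventh = E#–G#–B#–D#; first inversion → third (G#) lowest.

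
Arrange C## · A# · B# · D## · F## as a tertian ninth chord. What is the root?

B#

Arranged so that each adjacent pair is a third by letter name: B# – D## – F## – A# – C##.
The bottom of that stack, B#, is the root (this is B# dominant ninth).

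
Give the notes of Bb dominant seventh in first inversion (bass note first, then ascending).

D, F, A-flat, B-flat

In root position, Bb dominant seventh is B-flat–D–F–A-flat.
First inversion puts the third (D) in the bass.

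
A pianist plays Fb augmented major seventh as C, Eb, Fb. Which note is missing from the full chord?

Ab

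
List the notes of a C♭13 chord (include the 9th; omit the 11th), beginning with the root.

Cb  Eb  Gb  Bbb  Db  Ab

C♭13: dominant thirteenth on Cb.
Cb — root
Eb — major 3rd
Gb — perfect 5th
Bbb — minor 7th
Db — major 9th
Ab — major 13th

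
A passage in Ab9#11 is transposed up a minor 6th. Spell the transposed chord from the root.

Fb  Ab  Cb  Ebb  Gb  Bb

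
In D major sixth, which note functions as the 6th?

B

Root of D major sixth = D. The 6th is a major 6th: D up a major 6th → B.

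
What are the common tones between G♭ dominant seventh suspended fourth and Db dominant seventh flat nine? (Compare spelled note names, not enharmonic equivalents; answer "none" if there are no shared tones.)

G♭ dominant seventh suspended fourth = Gb, Cb, Db, Fb.
Db dominant seventh flat nine = Db, F, Ab, Cb, Ebb.
Shared: Cb, Db.

Cb  Db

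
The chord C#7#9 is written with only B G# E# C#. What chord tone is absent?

C#7#9 = C#, E#, G#, B, D##. The voicing lacks the 9th (augmented 9th), D##.

D##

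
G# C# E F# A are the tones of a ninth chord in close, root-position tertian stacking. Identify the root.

F#

Arranged so that each adjacent pair is a third by letter name: F# – A – C# – E – G#.
The bottom of that stack, F#, is the root (this is F# minor ninth).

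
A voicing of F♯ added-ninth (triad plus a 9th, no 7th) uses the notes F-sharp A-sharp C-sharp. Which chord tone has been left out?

G-sharp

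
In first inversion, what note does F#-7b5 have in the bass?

A

F#-7b5 in root position is F#–A–C–E.
First inversion places the third in the bass, which is A.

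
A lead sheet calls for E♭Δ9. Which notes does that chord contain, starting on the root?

Eb – G – Bb – D – F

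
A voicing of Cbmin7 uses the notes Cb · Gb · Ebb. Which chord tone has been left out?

Bbb

The full Cbmin7 chord is Cb, Ebb, Gb, Bbb.
Comparing with the voicing, the minor 7th (7th) — Bbb — is absent.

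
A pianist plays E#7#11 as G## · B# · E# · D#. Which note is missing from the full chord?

A##

The full E#7#11 chord is E#, G##, B#, D#, A##.
Comparing with the voicing, the augmented 11th (11th) — A## — is absent.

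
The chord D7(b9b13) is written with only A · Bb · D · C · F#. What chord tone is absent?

Eb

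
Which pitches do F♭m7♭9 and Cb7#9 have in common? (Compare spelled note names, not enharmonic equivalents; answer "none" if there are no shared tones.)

F♭m7♭9: Fb Abb Cb Ebb Gbb
Cb7#9: Cb Eb Gb Bbb D
Common to both → Cb.

Cb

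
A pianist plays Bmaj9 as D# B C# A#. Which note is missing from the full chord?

F#

Bmaj9 = B, D#, F#, A#, C#. The voicing lacks the 5th (perfect 5th), F#.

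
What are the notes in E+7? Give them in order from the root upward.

E – G♯ – B♯ – D

Root E, quality augmented seventh:
- root: E
- major 3rd: G♯
- augmented 5th: B♯
- minor 7th: D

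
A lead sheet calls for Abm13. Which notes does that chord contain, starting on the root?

Ab, Cb, Eb, Gb, Bb, Db, F

Root Ab, quality minor thirteenth:
Ab — root
Cb — minor 3rd
Eb — perfect 5th
Gb — minor 7th
Bb — major 9th
Db — perfect 11th
F — major 13th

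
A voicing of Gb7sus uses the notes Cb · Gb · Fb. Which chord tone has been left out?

Db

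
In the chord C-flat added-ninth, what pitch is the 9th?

D-flat

C-flat added-ninth is built on C-flat; its 9th is a major 9th above the root.
A second above C uses the letter D, and the major 9th above C-flat is D-flat.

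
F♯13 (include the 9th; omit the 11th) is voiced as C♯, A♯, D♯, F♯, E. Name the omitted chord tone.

The full F♯13 chord is F♯, A♯, C♯, E, G♯, D♯.
Comparing with the voicing, the major 9th (9th) — G♯ — is absent.

G♯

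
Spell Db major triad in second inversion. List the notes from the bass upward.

A-flat D-flat F

Db major triad = D-flat–F–A-flat; second inversion → fifth (A-flat) lowest.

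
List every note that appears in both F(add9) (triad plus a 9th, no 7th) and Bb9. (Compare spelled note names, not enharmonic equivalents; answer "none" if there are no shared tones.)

F(add9): F A C G
Bb9: Bb D F Ab C
Common to both → F, C.

F – C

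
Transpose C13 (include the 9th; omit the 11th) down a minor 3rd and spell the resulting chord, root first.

A, C#, E, G, B, F#

Transposed root: C → A (minor 3rd down). So we spell A dominant thirteenth:
root → A
3rd (major 3rd) → C#
5th (perfect 5th) → E
7th (minor 7th) → G
9th (major 9th) → B
13th (major 13th) → F#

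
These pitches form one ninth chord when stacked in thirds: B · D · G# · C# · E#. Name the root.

C#

Stacking in thirds gives C# – E# – G# – B – D, so C# is the root — C# dominant seventh flat nine.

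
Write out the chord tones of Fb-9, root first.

Fb – Abb – Cb – Ebb – Gb

Root Fb, quality minor ninth:
Root: Fb
Minor 3rd (3rd): Abb
Perfect 5th (5th): Cb
Minor 7th (7th): Ebb
Major 9th (9th): Gb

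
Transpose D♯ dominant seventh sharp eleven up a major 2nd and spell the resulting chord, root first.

E#  G##  B#  D#  A##

D# up a major 2nd → E#. New chord: E# dominant seventh sharp eleven.
- root: E#
- major 3rd: G##
- perfect 5th: B#
- minor 7th: D#
- augmented 11th: A##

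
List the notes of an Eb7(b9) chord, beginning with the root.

Eb7(b9) is a dominant seventh flat nine built on E♭.
- root: E♭
- major 3rd: G
- perfect 5th: B♭
- minor 7th: D♭
- minor 9th: F♭

E♭  G  B♭  D♭  F♭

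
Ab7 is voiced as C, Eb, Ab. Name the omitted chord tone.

Gb

The full Ab7 chord is Ab, C, Eb, Gb.
Comparing with the voicing, the minor 7th (7th) — Gb — is absent.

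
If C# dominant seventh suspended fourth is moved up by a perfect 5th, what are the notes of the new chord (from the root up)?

A perfect 5th up from C-sharp is G-sharp, so the new chord is G-sharp dominant seventh suspended fourth.
Root: G-sharp
Perfect 4th (4th): C-sharp
Perfect 5th (5th): D-sharp
Minor 7th (7th): F-sharp

G-sharp, C-sharp, D-sharp, F-sharp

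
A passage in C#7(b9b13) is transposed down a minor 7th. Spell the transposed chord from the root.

D# – F## – A# – C# – E – B

Transposed root: C# → D# (minor 7th down). So we spell D# dominant seventh flat nine flat thirteen:
- root: D#
- major 3rd: F##
- perfect 5th: A#
- minor 7th: C#
- minor 9th: E
- minor 13th: B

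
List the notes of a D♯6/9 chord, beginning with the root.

D# – F## – A# – B# – E#

Root D#, quality six-nine:
root → D#
3rd (major 3rd) → F##
5th (perfect 5th) → A#
6th (major 6th) → B#
9th (major 9th) → E#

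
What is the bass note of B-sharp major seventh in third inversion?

A##

B-sharp major seventh in root position is B#–D##–F##–A##.
Third inversion places the seventh in the bass, which is A##.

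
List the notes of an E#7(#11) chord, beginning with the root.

E# – G## – B# – D# – A##

E#7(#11): dominant seventh sharp eleven on E#.
- root: E#
- major 3rd: G##
- perfect 5th: B#
- minor 7th: D#
- augmented 11th: A##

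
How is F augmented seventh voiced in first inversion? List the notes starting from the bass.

A, C-sharp, E-flat, F

In root position, F augmented seventh is F–A–C-sharp–E-flat.
First inversion puts the third (A) in the bass.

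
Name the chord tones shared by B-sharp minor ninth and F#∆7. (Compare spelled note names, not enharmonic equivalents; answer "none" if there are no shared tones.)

A♯

B-sharp minor ninth: B♯ D♯ F𝄪 A♯ C𝄪
F#∆7: F♯ A♯ C♯ E♯
Common to both → A♯.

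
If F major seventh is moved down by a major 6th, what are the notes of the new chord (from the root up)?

F down a major 6th → Ab. New chord: Ab major seventh.
Root: Ab
Major 3rd (3rd): C
Perfect 5th (5th): Eb
Major 7th (7th): G

Ab, C, Eb, G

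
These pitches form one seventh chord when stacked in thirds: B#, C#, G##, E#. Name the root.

Arranged so that each adjacent pair is a third by letter name: C# – E# – G## – B#.
The bottom of that stack, C#, is the root (this is C# augmented major seventh).

C#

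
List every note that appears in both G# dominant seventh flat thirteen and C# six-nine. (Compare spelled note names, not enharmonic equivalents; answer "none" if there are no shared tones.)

G# dominant seventh flat thirteen: G-sharp B-sharp D-sharp F-sharp E
C# six-nine: C-sharp E-sharp G-sharp A-sharp D-sharp
Common to both → G-sharp, D-sharp.

G-sharp, D-sharp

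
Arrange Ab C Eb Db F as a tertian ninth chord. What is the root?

Stacking in thirds gives Db – F – Ab – C – Eb, so Db is the root — Db major ninth.

Db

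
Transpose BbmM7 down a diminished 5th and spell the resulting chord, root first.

Bb down a diminished 5th → E. New chord: E minor-major seventh.
root → E
3rd (minor 3rd) → G
5th (perfect 5th) → B
7th (major 7th) → D#

E G B D#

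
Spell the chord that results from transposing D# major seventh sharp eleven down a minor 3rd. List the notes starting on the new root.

B-sharp, D-double-sharp, F-double-sharp, A-double-sharp, E-double-sharp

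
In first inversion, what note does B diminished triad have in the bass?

D

B diminished triad in root position is B–D–F.
First inversion places the third in the bass, which is D.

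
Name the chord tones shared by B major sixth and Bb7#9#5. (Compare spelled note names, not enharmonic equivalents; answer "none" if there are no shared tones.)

B major sixth = B, D#, F#, G#.
Bb7#9#5 = Bb, D, F#, Ab, C#.
Shared: F#.

F#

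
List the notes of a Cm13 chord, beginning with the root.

C – Eb – G – Bb – D – F – A

Root C, quality minor thirteenth:
- root: C
- minor 3rd: Eb
- perfect 5th: G
- minor 7th: Bb
- major 9th: D
- perfect 11th: F
- major 13th: A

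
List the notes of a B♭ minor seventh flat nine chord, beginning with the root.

B♭ minor seventh flat nine: minor seventh flat nine on B-flat.
Root: B-flat
Minor 3rd (3rd): D-flat
Perfect 5th (5th): F
Minor 7th (7th): A-flat
Minor 9th (9th): C-flat

B-flat, D-flat, F, A-flat, C-flat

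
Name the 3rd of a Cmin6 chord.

Eb

Cmin6 is built on C; its 3rd is a minor 3rd above the root.
A third above C uses the letter E, and the minor 3rd above C is Eb.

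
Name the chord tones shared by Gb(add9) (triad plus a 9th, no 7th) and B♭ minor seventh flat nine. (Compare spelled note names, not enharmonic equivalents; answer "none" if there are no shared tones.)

Gb(add9) = Gb, Bb, Db, Ab.
B♭ minor seventh flat nine = Bb, Db, F, Ab, Cb.
Shared: Bb, Db, Ab.

Bb Db Ab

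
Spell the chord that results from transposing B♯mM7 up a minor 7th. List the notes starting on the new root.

B# up a minor 7th → A#. New chord: A# minor-major seventh.
root → A#
3rd (minor 3rd) → C#
5th (perfect 5th) → E#
7th (major 7th) → G##

A# – C# – E# – G##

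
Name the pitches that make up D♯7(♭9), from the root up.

D# F## A# C# E

D♯7(♭9): dominant seventh flat nine on D#.
root → D#
3rd (major 3rd) → F##
5th (perfect 5th) → A#
7th (minor 7th) → C#
9th (minor 9th) → E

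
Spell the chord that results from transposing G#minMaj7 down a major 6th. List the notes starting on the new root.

Transposed root: G# → B (major 6th down). So we spell B minor-major seventh:
B — root
D — minor 3rd
F# — perfect 5th
A# — major 7th

B, D, F#, A#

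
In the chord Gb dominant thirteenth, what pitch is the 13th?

E-flat

Root of Gb dominant thirteenth = G-flat. The 13th is a major 13th: G-flat up a major 13th → E-flat.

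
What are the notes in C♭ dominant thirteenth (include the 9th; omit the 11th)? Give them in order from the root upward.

Cb  Eb  Gb  Bbb  Db  Ab

Root Cb, quality dominant thirteenth:
Cb — root
Eb — major 3rd
Gb — perfect 5th
Bbb — minor 7th
Db — major 9th
Ab — major 13th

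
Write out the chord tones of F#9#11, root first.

F#9#11 is a dominant ninth sharp eleven built on F#.
F# — root
A# — major 3rd
C# — perfect 5th
E — minor 7th
G# — major 9th
B# — augmented 11th

F#  A#  C#  E  G#  B#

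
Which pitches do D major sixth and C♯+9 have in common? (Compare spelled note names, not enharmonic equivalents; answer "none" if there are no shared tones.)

B

D major sixth = D, F#, A, B.
C♯+9 = C#, E#, G##, B, D#.
Shared: B.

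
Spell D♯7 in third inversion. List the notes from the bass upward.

C# – D# – F## – A#

D♯7 = D#–F##–A#–C#; third inversion → seventh (C#) lowest.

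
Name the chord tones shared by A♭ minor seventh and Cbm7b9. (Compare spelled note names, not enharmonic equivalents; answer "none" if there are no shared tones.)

A♭ minor seventh: Ab Cb Eb Gb
Cbm7b9: Cb Ebb Gb Bbb Dbb
Common to both → Cb, Gb.

Cb, Gb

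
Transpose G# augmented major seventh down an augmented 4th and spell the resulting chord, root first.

D – F# – A# – C#

G# down an augmented 4th → D. New chord: D augmented major seventh.
Root: D
Major 3rd (3rd): F#
Augmented 5th (5th): A#
Major 7th (7th): C#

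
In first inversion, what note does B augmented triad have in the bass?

B augmented triad = B–D#–F##. First inversion → third in the bass = D#.

D#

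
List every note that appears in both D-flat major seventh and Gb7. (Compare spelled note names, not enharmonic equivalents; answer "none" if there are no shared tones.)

D-flat major seventh: Db F Ab C
Gb7: Gb Bb Db Fb
Common to both → Db.

Db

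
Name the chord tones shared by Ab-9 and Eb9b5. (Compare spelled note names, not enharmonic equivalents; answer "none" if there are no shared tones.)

Eb

Ab-9: Ab Cb Eb Gb Bb
Eb9b5: Eb G Bbb Db F
Common to both → Eb.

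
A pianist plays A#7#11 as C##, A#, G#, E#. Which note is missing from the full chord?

D##

The full A#7#11 chord is A#, C##, E#, G#, D##.
Comparing with the voicing, the augmented 11th (11th) — D## — is absent.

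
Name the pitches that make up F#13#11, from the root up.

Root F♯, quality dominant thirteenth sharp eleven:
Root: F♯
Major 3rd (3rd): A♯
Perfect 5th (5th): C♯
Minor 7th (7th): E
Major 9th (9th): G♯
Augmented 11th (11th): B♯
Major 13th (13th): D♯

F♯ A♯ C♯ E G♯ B♯ D♯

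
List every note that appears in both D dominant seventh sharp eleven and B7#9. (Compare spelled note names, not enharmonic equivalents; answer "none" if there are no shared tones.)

D dominant seventh sharp eleven = D, F#, A, C, G#.
B7#9 = B, D#, F#, A, C##.
Shared: F#, A.

F#  A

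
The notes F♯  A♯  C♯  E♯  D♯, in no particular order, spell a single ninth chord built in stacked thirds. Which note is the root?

D♯

Stacking in thirds gives D♯ – F♯ – A♯ – C♯ – E♯, so D♯ is the root — D♯ minor ninth.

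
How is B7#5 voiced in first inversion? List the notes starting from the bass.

D♯, F𝄪, A, B

In root position, B7#5 is B–D♯–F𝄪–A.
First inversion puts the third (D♯) in the bass.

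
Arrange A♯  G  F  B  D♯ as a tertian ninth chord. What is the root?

G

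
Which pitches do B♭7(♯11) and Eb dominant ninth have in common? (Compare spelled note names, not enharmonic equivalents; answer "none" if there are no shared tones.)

B♭7(♯11): Bb D F Ab E
Eb dominant ninth: Eb G Bb Db F
Common to both → Bb, F.

Bb – F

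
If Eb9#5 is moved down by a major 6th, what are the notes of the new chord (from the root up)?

G♭  B♭  D  F♭  A♭

E♭ down a major 6th → G♭. New chord: G♭ dominant ninth sharp five.
root → G♭
3rd (major 3rd) → B♭
5th (augmented 5th) → D
7th (minor 7th) → F♭
9th (major 9th) → A♭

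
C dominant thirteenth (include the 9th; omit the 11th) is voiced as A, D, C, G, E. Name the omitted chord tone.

Bb

C dominant thirteenth = C, E, G, Bb, D, A. The voicing lacks the 7th (minor 7th), Bb.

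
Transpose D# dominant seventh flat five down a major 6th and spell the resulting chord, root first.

Transposed root: D# → F# (major 6th down). So we spell F# dominant seventh flat five:
F# — root
A# — major 3rd
C — diminished 5th
E — minor 7th

F#, A#, C, E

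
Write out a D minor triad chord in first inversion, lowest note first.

In root position, D minor triad is D–F–A.
First inversion puts the third (F) in the bass.

F – A – D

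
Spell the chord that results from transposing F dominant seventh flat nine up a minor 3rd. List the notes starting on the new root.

Transposed root: F → Ab (minor 3rd up). So we spell Ab dominant seventh flat nine:
Ab — root
C — major 3rd
Eb — perfect 5th
Gb — minor 7th
Bbb — minor 9th

Ab, C, Eb, Gb, Bbb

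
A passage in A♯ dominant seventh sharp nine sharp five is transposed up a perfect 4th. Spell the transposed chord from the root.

A-sharp up a perfect 4th → D-sharp. New chord: D-sharp dominant seventh sharp nine sharp five.
root → D-sharp
3rd (major 3rd) → F-double-sharp
5th (augmented 5th) → A-double-sharp
7th (minor 7th) → C-sharp
9th (augmented 9th) → E-double-sharp

D-sharp, F-double-sharp, A-double-sharp, C-sharp, E-double-sharp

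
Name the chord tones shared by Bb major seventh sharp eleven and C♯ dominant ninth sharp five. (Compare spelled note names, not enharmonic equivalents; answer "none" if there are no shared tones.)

none

Bb major seventh sharp eleven: B-flat D F A E
C♯ dominant ninth sharp five: C-sharp E-sharp G-double-sharp B D-sharp
Common to both → none.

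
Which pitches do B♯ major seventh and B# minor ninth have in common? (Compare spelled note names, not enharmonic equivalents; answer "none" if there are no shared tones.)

B-sharp, F-double-sharp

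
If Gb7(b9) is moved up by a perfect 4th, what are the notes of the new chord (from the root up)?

Transposed root: G♭ → C♭ (perfect 4th up). So we spell C♭ dominant seventh flat nine:
- root: C♭
- major 3rd: E♭
- perfect 5th: G♭
- minor 7th: B𝄫
- minor 9th: D𝄫

C♭, E♭, G♭, B𝄫, D𝄫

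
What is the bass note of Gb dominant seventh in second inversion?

Gb dominant seventh in root position is G-flat–B-flat–D-flat–F-flat.
Second inversion places the fifth in the bass, which is D-flat.

D-flat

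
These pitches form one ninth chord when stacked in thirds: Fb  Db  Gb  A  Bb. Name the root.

Gb

Arranged so that each adjacent pair is a third by letter name: Gb – Bb – Db – Fb – A.
The bottom of that stack, Gb, is the root (this is Gb dominant seventh sharp nine).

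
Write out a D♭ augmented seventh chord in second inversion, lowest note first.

In root position, D♭ augmented seventh is D-flat–F–A–C-flat.
Second inversion puts the fifth (A) in the bass.

A  C-flat  D-flat  F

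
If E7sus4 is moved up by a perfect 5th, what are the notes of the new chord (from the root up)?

B, E, F#, A

Transposed root: E → B (perfect 5th up). So we spell B dominant seventh suspended fourth:
- root: B
- perfect 4th: E
- perfect 5th: F#
- minor 7th: A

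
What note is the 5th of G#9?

D♯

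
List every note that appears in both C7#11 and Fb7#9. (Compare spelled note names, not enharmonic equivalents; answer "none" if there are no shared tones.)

C7#11: C E G B♭ F♯
Fb7#9: F♭ A♭ C♭ E𝄫 G
Common to both → G.

G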